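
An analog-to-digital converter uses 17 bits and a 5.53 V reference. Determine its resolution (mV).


The resolution (LSB) of an ADC is Vref / 2^n.
LSB = 5.53 / 2^17
LSB = 5.53 / 131072
LSB = 4.219e-05 V = 0.04219055 mV

0.04219055 mV


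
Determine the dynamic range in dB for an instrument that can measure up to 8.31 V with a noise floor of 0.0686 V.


Dynamic range = 20 * log10(Vmax / Vnoise).
DR = 20 * log10(8.31 / 0.0686)
DR = 20 * log10(121.14)
DR = 41.67 dB

41.67 dB


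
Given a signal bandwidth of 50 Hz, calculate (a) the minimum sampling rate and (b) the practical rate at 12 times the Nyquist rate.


By Nyquist theorem, fs_min = 2 * fmax.
fs_min = 2 * 50 = 100 Hz
Practical rate = 12 * fs_min = 12 * 100 = 1200 Hz

fs_min = 100 Hz, fs_practical = 1200 Hz


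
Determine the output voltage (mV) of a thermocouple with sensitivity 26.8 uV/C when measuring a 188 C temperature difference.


The thermocouple output V = sensitivity * dT.
V = 26.8 uV/C * 188 C
V = 5038.4 uV
V = 5.038 mV

5.038 mV


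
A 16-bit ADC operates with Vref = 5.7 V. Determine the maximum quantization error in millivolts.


The maximum quantization error is +/- LSB/2.
LSB = Vref / 2^n = 5.7 / 65536 = 8.698e-05 V
Max error = LSB / 2 = 8.698e-05 / 2 = 4.349e-05 V
Max error = 0.0435 mV

0.0435 mV


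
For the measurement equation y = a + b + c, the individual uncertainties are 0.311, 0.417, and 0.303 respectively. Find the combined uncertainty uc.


For a sum of independent quantities, uc = sqrt(u1^2 + u2^2 + u3^2).
uc = sqrt(0.311^2 + 0.417^2 + 0.303^2)
uc = sqrt(0.096721 + 0.173889 + 0.091809)
uc = 0.602

0.602


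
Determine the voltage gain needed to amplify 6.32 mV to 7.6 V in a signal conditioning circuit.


Gain = Vout / Vin (converting to same units).
G = 7.6 V / 6.32 mV
G = 7600.0 mV / 6.32 mV
G = 1202.53

1202.53


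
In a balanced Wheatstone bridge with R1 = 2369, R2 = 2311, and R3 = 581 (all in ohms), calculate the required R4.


At balance: R1*R4 = R2*R3, so R4 = R2*R3/R1.
R4 = 2311 * 581 / 2369
R4 = 1342691 / 2369
R4 = 566.78 ohm

566.78 ohm


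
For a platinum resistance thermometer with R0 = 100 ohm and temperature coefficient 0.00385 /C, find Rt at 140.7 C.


The RTD equation: Rt = R0 * (1 + alpha * T).
Rt = 100 * (1 + 0.00385 * 140.7)
Rt = 100 * (1 + 0.541695)
Rt = 100 * 1.541695
Rt = 154.169 ohm

154.169 ohm


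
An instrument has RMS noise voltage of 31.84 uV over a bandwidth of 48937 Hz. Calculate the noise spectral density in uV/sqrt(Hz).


Noise spectral density = Vrms / sqrt(BW).
NSD = 31.84 / sqrt(48937)
NSD = 31.84 / 221.2171
NSD = 0.1439 uV/sqrt(Hz)

0.1439 uV/sqrt(Hz)


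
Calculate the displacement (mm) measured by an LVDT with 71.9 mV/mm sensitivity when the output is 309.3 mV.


Displacement = Vout / sensitivity.
d = 309.3 / 71.9
d = 4.302 mm

4.302 mm


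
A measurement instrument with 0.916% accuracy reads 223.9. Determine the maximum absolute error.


Absolute error = (accuracy% / 100) * reading.
Error = (0.916 / 100) * 223.9
Error = 0.00916 * 223.9
Error = 2.0509

2.0509


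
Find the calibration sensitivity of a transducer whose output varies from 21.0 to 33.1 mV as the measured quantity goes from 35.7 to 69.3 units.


Sensitivity = (y2 - y1) / (x2 - x1).
S = (33.1 - 21.0) / (69.3 - 35.7)
S = 12.1 / 33.6
S = 0.3601 mV/unit

0.3601 mV/unit


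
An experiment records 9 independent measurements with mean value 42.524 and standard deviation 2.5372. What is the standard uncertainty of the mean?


The standard uncertainty for Type A evaluation is u = s / sqrt(n).
u = 2.5372 / sqrt(9)
u = 2.5372 / 3.0
u = 0.8457

0.8457


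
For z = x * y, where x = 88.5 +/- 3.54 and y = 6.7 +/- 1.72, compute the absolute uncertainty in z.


For a product z = x*y, the relative uncertainty is:
uz/z = sqrt((ux/x)^2 + (uy/y)^2)
Relative uncertainties: ux/x = 3.54/88.5 = 0.04
uy/y = 1.72/6.7 = 0.256716
z = 88.5 * 6.7 = 593.0
uz = 593.0 * sqrt(0.04^2 + 0.256716^2) = 154.057

154.057


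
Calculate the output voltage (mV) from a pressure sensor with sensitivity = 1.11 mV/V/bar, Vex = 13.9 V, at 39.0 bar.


Output = sensitivity * Vex * P.
Vout = 1.11 * 13.9 * 39.0
Vout = 15.429 * 39.0
Vout = 601.73 mV

601.73 mV


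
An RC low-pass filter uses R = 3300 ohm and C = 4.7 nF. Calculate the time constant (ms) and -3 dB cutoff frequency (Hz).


Time constant: tau = R * C.
tau = 3300 * 4.70e-09 = 1.551e-05 s
tau = 0.0155 ms
Cutoff frequency: fc = 1 / (2*pi*R*C).
fc = 1 / (2*pi*1.551e-05) = 10261.44 Hz

tau = 0.0155 ms, fc = 10261.44 Hz


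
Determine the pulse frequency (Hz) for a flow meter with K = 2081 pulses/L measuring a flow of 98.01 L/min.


Frequency = K * Q / 60 (converting L/min to L/s).
f = 2081 * 98.01 / 60
f = 203958.81 / 60
f = 3399.31 Hz

3399.31 Hz


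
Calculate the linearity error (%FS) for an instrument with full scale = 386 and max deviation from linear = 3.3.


Linearity error = (max deviation / full scale) * 100%.
Linearity = (3.3 / 386) * 100
Linearity = 0.855 %FS

0.855 %FS


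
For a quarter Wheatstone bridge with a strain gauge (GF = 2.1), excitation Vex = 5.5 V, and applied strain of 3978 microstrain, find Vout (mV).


Quarter bridge output: Vout = (GF * epsilon * Vex) / 4.
Vout = (2.1 * 3978e-6 * 5.5) / 4
Vout = 0.0459459 / 4 V
Vout = 0.01148648 V = 11.4865 mV

11.4865 mV


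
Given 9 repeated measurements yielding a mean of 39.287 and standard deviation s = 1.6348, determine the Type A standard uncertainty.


The standard uncertainty for Type A evaluation is u = s / sqrt(n).
u = 1.6348 / sqrt(9)
u = 1.6348 / 3.0
u = 0.5449

0.5449


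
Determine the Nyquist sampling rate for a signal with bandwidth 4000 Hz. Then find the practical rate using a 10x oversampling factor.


By Nyquist theorem, fs_min = 2 * fmax.
fs_min = 2 * 4000 = 8000 Hz
Practical rate = 10 * fs_min = 10 * 8000 = 80000 Hz

fs_min = 8000 Hz, fs_practical = 80000 Hz


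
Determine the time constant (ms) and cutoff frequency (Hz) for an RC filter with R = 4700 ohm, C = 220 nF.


Time constant: tau = R * C.
tau = 4700 * 2.20e-07 = 0.001034 s
tau = 1.034 ms
Cutoff frequency: fc = 1 / (2*pi*R*C).
fc = 1 / (2*pi*0.001034) = 153.92 Hz

tau = 1.034 ms, fc = 153.92 Hz


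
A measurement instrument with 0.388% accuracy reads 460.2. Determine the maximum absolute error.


Absolute error = (accuracy% / 100) * reading.
Error = (0.388 / 100) * 460.2
Error = 0.00388 * 460.2
Error = 1.7856

1.7856


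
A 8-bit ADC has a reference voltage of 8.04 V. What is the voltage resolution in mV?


The resolution (LSB) of an ADC is Vref / 2^n.
LSB = 8.04 / 2^8
LSB = 8.04 / 256
LSB = 0.03140625 V = 31.40625 mV

31.40625 mV


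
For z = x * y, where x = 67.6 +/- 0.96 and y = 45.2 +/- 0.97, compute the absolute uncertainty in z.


For a product z = x*y, the relative uncertainty is:
uz/z = sqrt((ux/x)^2 + (uy/y)^2)
Relative uncertainties: ux/x = 0.96/67.6 = 0.014201
uy/y = 0.97/45.2 = 0.02146
z = 67.6 * 45.2 = 3055.5
uz = 3055.5 * sqrt(0.014201^2 + 0.02146^2) = 78.629

78.629


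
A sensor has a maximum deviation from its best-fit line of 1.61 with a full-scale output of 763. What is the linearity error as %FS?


Linearity error = (max deviation / full scale) * 100%.
Linearity = (1.61 / 763) * 100
Linearity = 0.211 %FS

0.211 %FS


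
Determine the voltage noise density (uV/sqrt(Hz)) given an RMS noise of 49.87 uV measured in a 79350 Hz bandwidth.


Noise spectral density = Vrms / sqrt(BW).
NSD = 49.87 / sqrt(79350)
NSD = 49.87 / 281.6913
NSD = 0.177 uV/sqrt(Hz)

0.177 uV/sqrt(Hz)


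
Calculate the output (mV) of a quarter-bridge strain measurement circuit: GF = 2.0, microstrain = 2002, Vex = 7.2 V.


Quarter bridge output: Vout = (GF * epsilon * Vex) / 4.
Vout = (2.0 * 2002e-6 * 7.2) / 4
Vout = 0.0288288 / 4 V
Vout = 0.0072072 V = 7.2072 mV

7.2072 mV


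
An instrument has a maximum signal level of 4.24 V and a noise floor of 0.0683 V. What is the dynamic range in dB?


Dynamic range = 20 * log10(Vmax / Vnoise).
DR = 20 * log10(4.24 / 0.0683)
DR = 20 * log10(62.08)
DR = 35.86 dB

35.86 dB


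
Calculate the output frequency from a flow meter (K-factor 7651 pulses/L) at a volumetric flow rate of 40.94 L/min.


Frequency = K * Q / 60 (converting L/min to L/s).
f = 7651 * 40.94 / 60
f = 313231.94 / 60
f = 5220.53 Hz

5220.53 Hz


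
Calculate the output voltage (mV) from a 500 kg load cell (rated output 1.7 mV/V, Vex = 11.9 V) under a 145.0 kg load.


Vout = rated_output * Vex * (load / capacity).
Vout = 1.7 * 11.9 * (145.0 / 500)
Vout = 1.7 * 11.9 * 0.29
Vout = 5.867 mV

5.867 mV


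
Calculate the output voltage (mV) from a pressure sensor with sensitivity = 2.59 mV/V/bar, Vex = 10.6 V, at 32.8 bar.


Output = sensitivity * Vex * P.
Vout = 2.59 * 10.6 * 32.8
Vout = 27.454 * 32.8
Vout = 900.49 mV

900.49 mV


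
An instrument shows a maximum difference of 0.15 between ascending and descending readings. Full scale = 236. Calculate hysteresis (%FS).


Hysteresis = (max difference / full scale) * 100%.
H = (0.15 / 236) * 100
H = 0.064 %FS

0.064 %FS


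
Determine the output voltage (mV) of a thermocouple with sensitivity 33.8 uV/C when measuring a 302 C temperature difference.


The thermocouple output V = sensitivity * dT.
V = 33.8 uV/C * 302 C
V = 10207.6 uV
V = 10.208 mV

10.208 mV


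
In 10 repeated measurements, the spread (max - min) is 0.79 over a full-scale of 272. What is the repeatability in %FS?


Repeatability = (spread / full scale) * 100%.
R = (0.79 / 272) * 100
R = 0.29 %FS

0.29 %FS


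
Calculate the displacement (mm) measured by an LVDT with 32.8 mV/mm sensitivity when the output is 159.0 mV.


Displacement = Vout / sensitivity.
d = 159.0 / 32.8
d = 4.848 mm

4.848 mm


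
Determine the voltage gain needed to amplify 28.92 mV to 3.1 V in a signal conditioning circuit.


Gain = Vout / Vin (converting to same units).
G = 3.1 V / 28.92 mV
G = 3100.0 mV / 28.92 mV
G = 107.19

107.19


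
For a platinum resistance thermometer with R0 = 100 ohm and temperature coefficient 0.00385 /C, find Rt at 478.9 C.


The RTD equation: Rt = R0 * (1 + alpha * T).
Rt = 100 * (1 + 0.00385 * 478.9)
Rt = 100 * (1 + 1.843765)
Rt = 100 * 2.843765
Rt = 284.376 ohm

284.376 ohm


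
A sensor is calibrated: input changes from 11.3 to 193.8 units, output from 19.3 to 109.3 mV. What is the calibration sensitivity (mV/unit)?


Sensitivity = (y2 - y1) / (x2 - x1).
S = (109.3 - 19.3) / (193.8 - 11.3)
S = 90.0 / 182.5
S = 0.4932 mV/unit

0.4932 mV/unit


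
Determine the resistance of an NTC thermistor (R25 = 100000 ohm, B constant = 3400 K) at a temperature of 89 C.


NTC thermistor equation: Rt = R25 * exp(B * (1/T - 1/T25)).
T in Kelvin: 362.15 K, T25 = 298.15 K
1/T - 1/T25 = 1/362.15 - 1/298.15 = -0.00059273
B * (1/T - 1/T25) = 3400 * -0.00059273 = -2.0153
Rt = 100000 * exp(-2.0153) = 13328.3 ohm

13328.3 ohm


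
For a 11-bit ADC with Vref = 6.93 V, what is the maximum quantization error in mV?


The maximum quantization error is +/- LSB/2.
LSB = Vref / 2^n = 6.93 / 2048 = 0.00338379 V
Max error = LSB / 2 = 0.00338379 / 2 = 0.00169189 V
Max error = 1.6919 mV

1.6919 mV


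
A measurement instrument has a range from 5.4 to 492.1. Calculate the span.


Span = upper range - lower range.
Span = 492.1 - (5.4)
Span = 486.7

486.7


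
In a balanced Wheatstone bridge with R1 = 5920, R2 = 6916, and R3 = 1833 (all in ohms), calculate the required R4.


At balance: R1*R4 = R2*R3, so R4 = R2*R3/R1.
R4 = 6916 * 1833 / 5920
R4 = 12677028 / 5920
R4 = 2141.39 ohm

2141.39 ohm


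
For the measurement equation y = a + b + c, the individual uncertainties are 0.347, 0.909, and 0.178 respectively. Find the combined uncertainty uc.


For a sum of independent quantities, uc = sqrt(u1^2 + u2^2 + u3^2).
uc = sqrt(0.347^2 + 0.909^2 + 0.178^2)
uc = sqrt(0.120409 + 0.826281 + 0.031684)
uc = 0.9891

0.9891


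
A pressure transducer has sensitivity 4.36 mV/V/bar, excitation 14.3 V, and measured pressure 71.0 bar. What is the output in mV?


Output = sensitivity * Vex * P.
Vout = 4.36 * 14.3 * 71.0
Vout = 62.348 * 71.0
Vout = 4426.71 mV

4426.71 mV


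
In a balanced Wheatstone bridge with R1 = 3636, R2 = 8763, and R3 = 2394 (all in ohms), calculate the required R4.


At balance: R1*R4 = R2*R3, so R4 = R2*R3/R1.
R4 = 8763 * 2394 / 3636
R4 = 20978622 / 3636
R4 = 5769.7 ohm

5769.7 ohm


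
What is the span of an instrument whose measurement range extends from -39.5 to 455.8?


Span = upper range - lower range.
Span = 455.8 - (-39.5)
Span = 495.3

495.3


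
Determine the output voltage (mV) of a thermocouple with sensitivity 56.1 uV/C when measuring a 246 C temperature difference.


The thermocouple output V = sensitivity * dT.
V = 56.1 uV/C * 246 C
V = 13800.6 uV
V = 13.801 mV

13.801 mV


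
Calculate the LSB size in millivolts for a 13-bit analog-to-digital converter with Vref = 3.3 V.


The resolution (LSB) of an ADC is Vref / 2^n.
LSB = 3.3 / 2^13
LSB = 3.3 / 8192
LSB = 0.00040283 V = 0.40283203 mV

0.40283203 mV


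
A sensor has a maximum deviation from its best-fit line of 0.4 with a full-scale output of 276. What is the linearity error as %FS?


Linearity error = (max deviation / full scale) * 100%.
Linearity = (0.4 / 276) * 100
Linearity = 0.145 %FS

0.145 %FS


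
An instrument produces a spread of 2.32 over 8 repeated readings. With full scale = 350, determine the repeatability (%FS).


Repeatability = (spread / full scale) * 100%.
R = (2.32 / 350) * 100
R = 0.663 %FS

0.663 %FS


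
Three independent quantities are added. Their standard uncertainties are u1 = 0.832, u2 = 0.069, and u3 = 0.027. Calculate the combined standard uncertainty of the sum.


For a sum of independent quantities, uc = sqrt(u1^2 + u2^2 + u3^2).
uc = sqrt(0.832^2 + 0.069^2 + 0.027^2)
uc = sqrt(0.692224 + 0.004761 + 0.000729)
uc = 0.8353

0.8353


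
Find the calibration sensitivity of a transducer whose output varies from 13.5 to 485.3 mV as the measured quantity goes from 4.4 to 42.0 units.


Sensitivity = (y2 - y1) / (x2 - x1).
S = (485.3 - 13.5) / (42.0 - 4.4)
S = 471.8 / 37.6
S = 12.5479 mV/unit

12.5479 mV/unit


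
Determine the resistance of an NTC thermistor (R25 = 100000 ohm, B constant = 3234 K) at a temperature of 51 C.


NTC thermistor equation: Rt = R25 * exp(B * (1/T - 1/T25)).
T in Kelvin: 324.15 K, T25 = 298.15 K
1/T - 1/T25 = 1/324.15 - 1/298.15 = -0.00026902
B * (1/T - 1/T25) = 3234 * -0.00026902 = -0.87
Rt = 100000 * exp(-0.87) = 41894.0 ohm

41894.0 ohm


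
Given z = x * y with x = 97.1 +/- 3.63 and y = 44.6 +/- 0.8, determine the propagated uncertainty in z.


For a product z = x*y, the relative uncertainty is:
uz/z = sqrt((ux/x)^2 + (uy/y)^2)
Relative uncertainties: ux/x = 3.63/97.1 = 0.037384
uy/y = 0.8/44.6 = 0.017937
z = 97.1 * 44.6 = 4330.7
uz = 4330.7 * sqrt(0.037384^2 + 0.017937^2) = 179.569

179.569


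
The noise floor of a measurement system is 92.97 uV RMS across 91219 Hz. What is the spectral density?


Noise spectral density = Vrms / sqrt(BW).
NSD = 92.97 / sqrt(91219)
NSD = 92.97 / 302.0248
NSD = 0.3078 uV/sqrt(Hz)

0.3078 uV/sqrt(Hz)


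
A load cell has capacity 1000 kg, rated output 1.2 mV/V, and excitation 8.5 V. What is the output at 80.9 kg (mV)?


Vout = rated_output * Vex * (load / capacity).
Vout = 1.2 * 8.5 * (80.9 / 1000)
Vout = 1.2 * 8.5 * 0.0809
Vout = 0.825 mV

0.825 mV


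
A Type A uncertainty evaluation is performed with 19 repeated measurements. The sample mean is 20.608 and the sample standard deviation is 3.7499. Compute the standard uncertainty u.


The standard uncertainty for Type A evaluation is u = s / sqrt(n).
u = 3.7499 / sqrt(19)
u = 3.7499 / 4.3589
u = 0.8603

0.8603


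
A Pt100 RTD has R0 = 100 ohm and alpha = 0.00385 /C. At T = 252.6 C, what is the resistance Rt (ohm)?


The RTD equation: Rt = R0 * (1 + alpha * T).
Rt = 100 * (1 + 0.00385 * 252.6)
Rt = 100 * (1 + 0.97251)
Rt = 100 * 1.97251
Rt = 197.251 ohm

197.251 ohm


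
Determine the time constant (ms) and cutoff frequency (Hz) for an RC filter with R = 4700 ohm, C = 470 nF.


Time constant: tau = R * C.
tau = 4700 * 4.70e-07 = 0.002209 s
tau = 2.209 ms
Cutoff frequency: fc = 1 / (2*pi*R*C).
fc = 1 / (2*pi*0.002209) = 72.05 Hz

tau = 2.209 ms, fc = 72.05 Hz


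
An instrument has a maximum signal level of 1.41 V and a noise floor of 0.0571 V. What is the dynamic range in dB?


Dynamic range = 20 * log10(Vmax / Vnoise).
DR = 20 * log10(1.41 / 0.0571)
DR = 20 * log10(24.69)
DR = 27.85 dB

27.85 dB


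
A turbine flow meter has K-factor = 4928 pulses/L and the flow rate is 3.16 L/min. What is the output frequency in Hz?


Frequency = K * Q / 60 (converting L/min to L/s).
f = 4928 * 3.16 / 60
f = 15572.48 / 60
f = 259.54 Hz

259.54 Hz


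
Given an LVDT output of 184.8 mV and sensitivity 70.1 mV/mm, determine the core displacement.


Displacement = Vout / sensitivity.
d = 184.8 / 70.1
d = 2.636 mm

2.636 mm


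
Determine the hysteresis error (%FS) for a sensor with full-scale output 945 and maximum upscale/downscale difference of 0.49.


Hysteresis = (max difference / full scale) * 100%.
H = (0.49 / 945) * 100
H = 0.052 %FS

0.052 %FS


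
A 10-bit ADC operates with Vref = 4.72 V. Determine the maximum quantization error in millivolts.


The maximum quantization error is +/- LSB/2.
LSB = Vref / 2^n = 4.72 / 1024 = 0.00460937 V
Max error = LSB / 2 = 0.00460937 / 2 = 0.00230469 V
Max error = 2.3047 mV

2.3047 mV


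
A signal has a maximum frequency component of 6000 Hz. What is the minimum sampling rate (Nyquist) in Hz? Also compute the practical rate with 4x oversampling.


By Nyquist theorem, fs_min = 2 * fmax.
fs_min = 2 * 6000 = 12000 Hz
Practical rate = 4 * fs_min = 4 * 12000 = 48000 Hz

fs_min = 12000 Hz, fs_practical = 48000 Hz


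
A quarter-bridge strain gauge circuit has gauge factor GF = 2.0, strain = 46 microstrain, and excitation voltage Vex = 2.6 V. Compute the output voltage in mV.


Quarter bridge output: Vout = (GF * epsilon * Vex) / 4.
Vout = (2.0 * 46e-6 * 2.6) / 4
Vout = 0.0002392 / 4 V
Vout = 5.98e-05 V = 0.0598 mV

0.0598 mV


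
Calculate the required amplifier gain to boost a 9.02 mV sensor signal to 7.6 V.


Gain = Vout / Vin (converting to same units).
G = 7.6 V / 9.02 mV
G = 7600.0 mV / 9.02 mV
G = 842.57

842.57


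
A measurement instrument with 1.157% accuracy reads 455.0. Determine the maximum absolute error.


Absolute error = (accuracy% / 100) * reading.
Error = (1.157 / 100) * 455.0
Error = 0.01157 * 455.0
Error = 5.2644

5.2644


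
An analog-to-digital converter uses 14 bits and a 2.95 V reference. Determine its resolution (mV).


The resolution (LSB) of an ADC is Vref / 2^n.
LSB = 2.95 / 2^14
LSB = 2.95 / 16384
LSB = 0.00018005 V = 0.18005371 mV

0.18005371 mV


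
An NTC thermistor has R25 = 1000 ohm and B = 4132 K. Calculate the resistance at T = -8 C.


NTC thermistor equation: Rt = R25 * exp(B * (1/T - 1/T25)).
T in Kelvin: 265.15 K, T25 = 298.15 K
1/T - 1/T25 = 1/265.15 - 1/298.15 = 0.00041743
B * (1/T - 1/T25) = 4132 * 0.00041743 = 1.7248
Rt = 1000 * exp(1.7248) = 5611.6 ohm

5611.6 ohm


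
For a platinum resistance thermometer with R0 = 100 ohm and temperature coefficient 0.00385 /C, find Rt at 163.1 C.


The RTD equation: Rt = R0 * (1 + alpha * T).
Rt = 100 * (1 + 0.00385 * 163.1)
Rt = 100 * (1 + 0.627935)
Rt = 100 * 1.627935
Rt = 162.793 ohm

162.793 ohm


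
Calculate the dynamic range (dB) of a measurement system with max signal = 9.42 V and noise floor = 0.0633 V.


Dynamic range = 20 * log10(Vmax / Vnoise).
DR = 20 * log10(9.42 / 0.0633)
DR = 20 * log10(148.82)
DR = 43.45 dB

43.45 dB


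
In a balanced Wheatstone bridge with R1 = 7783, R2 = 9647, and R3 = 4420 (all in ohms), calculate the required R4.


At balance: R1*R4 = R2*R3, so R4 = R2*R3/R1.
R4 = 9647 * 4420 / 7783
R4 = 42639740 / 7783
R4 = 5478.57 ohm

5478.57 ohm


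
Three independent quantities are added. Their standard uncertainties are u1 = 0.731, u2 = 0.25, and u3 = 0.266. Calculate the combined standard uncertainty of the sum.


For a sum of independent quantities, uc = sqrt(u1^2 + u2^2 + u3^2).
uc = sqrt(0.731^2 + 0.25^2 + 0.266^2)
uc = sqrt(0.534361 + 0.0625 + 0.070756)
uc = 0.8171

0.8171


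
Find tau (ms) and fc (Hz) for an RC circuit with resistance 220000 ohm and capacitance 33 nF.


Time constant: tau = R * C.
tau = 220000 * 3.30e-08 = 0.00726 s
tau = 7.26 ms
Cutoff frequency: fc = 1 / (2*pi*R*C).
fc = 1 / (2*pi*0.00726) = 21.92 Hz

tau = 7.26 ms, fc = 21.92 Hz


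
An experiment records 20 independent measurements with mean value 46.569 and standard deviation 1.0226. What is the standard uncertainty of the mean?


The standard uncertainty for Type A evaluation is u = s / sqrt(n).
u = 1.0226 / sqrt(20)
u = 1.0226 / 4.4721
u = 0.2287

0.2287


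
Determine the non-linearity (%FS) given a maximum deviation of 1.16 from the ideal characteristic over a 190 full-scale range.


Linearity error = (max deviation / full scale) * 100%.
Linearity = (1.16 / 190) * 100
Linearity = 0.611 %FS

0.611 %FS


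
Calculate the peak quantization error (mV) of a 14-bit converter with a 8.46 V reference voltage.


The maximum quantization error is +/- LSB/2.
LSB = Vref / 2^n = 8.46 / 16384 = 0.00051636 V
Max error = LSB / 2 = 0.00051636 / 2 = 0.00025818 V
Max error = 0.2582 mV

0.2582 mV


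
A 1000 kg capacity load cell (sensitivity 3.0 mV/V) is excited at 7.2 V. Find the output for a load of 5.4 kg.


Vout = rated_output * Vex * (load / capacity).
Vout = 3.0 * 7.2 * (5.4 / 1000)
Vout = 3.0 * 7.2 * 0.0054
Vout = 0.117 mV

0.117 mV


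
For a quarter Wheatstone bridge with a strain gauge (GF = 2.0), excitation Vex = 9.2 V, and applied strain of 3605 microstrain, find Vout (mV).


Quarter bridge output: Vout = (GF * epsilon * Vex) / 4.
Vout = (2.0 * 3605e-6 * 9.2) / 4
Vout = 0.066332 / 4 V
Vout = 0.016583 V = 16.583 mV

16.583 mV


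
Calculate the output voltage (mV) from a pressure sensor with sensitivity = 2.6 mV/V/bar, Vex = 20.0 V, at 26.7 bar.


Output = sensitivity * Vex * P.
Vout = 2.6 * 20.0 * 26.7
Vout = 52.0 * 26.7
Vout = 1388.4 mV

1388.4 mV


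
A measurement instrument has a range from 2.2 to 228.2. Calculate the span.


Span = upper range - lower range.
Span = 228.2 - (2.2)
Span = 226.0

226.0


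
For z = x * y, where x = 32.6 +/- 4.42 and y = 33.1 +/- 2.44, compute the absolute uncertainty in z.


For a product z = x*y, the relative uncertainty is:
uz/z = sqrt((ux/x)^2 + (uy/y)^2)
Relative uncertainties: ux/x = 4.42/32.6 = 0.135583
uy/y = 2.44/33.1 = 0.073716
z = 32.6 * 33.1 = 1079.1
uz = 1079.1 * sqrt(0.135583^2 + 0.073716^2) = 166.528

166.528


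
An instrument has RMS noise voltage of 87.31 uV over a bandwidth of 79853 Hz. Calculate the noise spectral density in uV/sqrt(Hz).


Noise spectral density = Vrms / sqrt(BW).
NSD = 87.31 / sqrt(79853)
NSD = 87.31 / 282.5827
NSD = 0.309 uV/sqrt(Hz)

0.309 uV/sqrt(Hz)


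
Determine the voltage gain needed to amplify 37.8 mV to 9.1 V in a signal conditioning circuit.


Gain = Vout / Vin (converting to same units).
G = 9.1 V / 37.8 mV
G = 9100.0 mV / 37.8 mV
G = 240.74

240.74


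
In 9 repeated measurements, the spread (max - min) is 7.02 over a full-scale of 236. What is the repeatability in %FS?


Repeatability = (spread / full scale) * 100%.
R = (7.02 / 236) * 100
R = 2.975 %FS

2.975 %FS


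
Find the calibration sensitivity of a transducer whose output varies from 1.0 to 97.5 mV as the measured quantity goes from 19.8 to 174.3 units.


Sensitivity = (y2 - y1) / (x2 - x1).
S = (97.5 - 1.0) / (174.3 - 19.8)
S = 96.5 / 154.5
S = 0.6246 mV/unit

0.6246 mV/unit


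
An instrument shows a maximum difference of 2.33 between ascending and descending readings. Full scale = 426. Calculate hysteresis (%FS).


Hysteresis = (max difference / full scale) * 100%.
H = (2.33 / 426) * 100
H = 0.547 %FS

0.547 %FS


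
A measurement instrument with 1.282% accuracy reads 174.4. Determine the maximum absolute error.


Absolute error = (accuracy% / 100) * reading.
Error = (1.282 / 100) * 174.4
Error = 0.01282 * 174.4
Error = 2.2358

2.2358


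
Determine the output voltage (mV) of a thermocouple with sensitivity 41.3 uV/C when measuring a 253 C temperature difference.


The thermocouple output V = sensitivity * dT.
V = 41.3 uV/C * 253 C
V = 10448.9 uV
V = 10.449 mV

10.449 mV


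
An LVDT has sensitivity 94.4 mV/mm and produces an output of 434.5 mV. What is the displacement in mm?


Displacement = Vout / sensitivity.
d = 434.5 / 94.4
d = 4.603 mm

4.603 mm


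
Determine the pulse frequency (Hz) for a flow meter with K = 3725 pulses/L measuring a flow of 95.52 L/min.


Frequency = K * Q / 60 (converting L/min to L/s).
f = 3725 * 95.52 / 60
f = 355812.0 / 60
f = 5930.2 Hz

5930.2 Hz


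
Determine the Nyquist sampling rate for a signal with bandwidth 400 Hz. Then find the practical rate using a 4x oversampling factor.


By Nyquist theorem, fs_min = 2 * fmax.
fs_min = 2 * 400 = 800 Hz
Practical rate = 4 * fs_min = 4 * 800 = 3200 Hz

fs_min = 800 Hz, fs_practical = 3200 Hz


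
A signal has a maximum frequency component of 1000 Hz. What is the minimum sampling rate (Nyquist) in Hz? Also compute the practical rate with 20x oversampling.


By Nyquist theorem, fs_min = 2 * fmax.
fs_min = 2 * 1000 = 2000 Hz
Practical rate = 20 * fs_min = 20 * 2000 = 40000 Hz

fs_min = 2000 Hz, fs_practical = 40000 Hz


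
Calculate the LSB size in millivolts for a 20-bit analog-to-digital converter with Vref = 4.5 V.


The resolution (LSB) of an ADC is Vref / 2^n.
LSB = 4.5 / 2^20
LSB = 4.5 / 1048576
LSB = 4.29e-06 V = 0.00429153 mV

0.00429153 mV


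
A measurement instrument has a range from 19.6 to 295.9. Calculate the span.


Span = upper range - lower range.
Span = 295.9 - (19.6)
Span = 276.3

276.3


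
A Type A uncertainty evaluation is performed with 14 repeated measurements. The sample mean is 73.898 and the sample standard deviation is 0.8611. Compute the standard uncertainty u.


The standard uncertainty for Type A evaluation is u = s / sqrt(n).
u = 0.8611 / sqrt(14)
u = 0.8611 / 3.7417
u = 0.2301

0.2301


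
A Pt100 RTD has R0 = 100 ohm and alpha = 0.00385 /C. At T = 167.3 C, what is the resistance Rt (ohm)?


The RTD equation: Rt = R0 * (1 + alpha * T).
Rt = 100 * (1 + 0.00385 * 167.3)
Rt = 100 * (1 + 0.644105)
Rt = 100 * 1.644105
Rt = 164.411 ohm

164.411 ohm


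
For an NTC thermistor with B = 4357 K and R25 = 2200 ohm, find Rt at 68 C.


NTC thermistor equation: Rt = R25 * exp(B * (1/T - 1/T25)).
T in Kelvin: 341.15 K, T25 = 298.15 K
1/T - 1/T25 = 1/341.15 - 1/298.15 = -0.00042275
B * (1/T - 1/T25) = 4357 * -0.00042275 = -1.8419
Rt = 2200 * exp(-1.8419) = 348.7 ohm

348.7 ohm


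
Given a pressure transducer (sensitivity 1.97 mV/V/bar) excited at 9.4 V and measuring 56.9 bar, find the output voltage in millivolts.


Output = sensitivity * Vex * P.
Vout = 1.97 * 9.4 * 56.9
Vout = 18.518 * 56.9
Vout = 1053.67 mV

1053.67 mV


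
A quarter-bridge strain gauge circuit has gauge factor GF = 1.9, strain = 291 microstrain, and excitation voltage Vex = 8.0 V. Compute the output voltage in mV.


Quarter bridge output: Vout = (GF * epsilon * Vex) / 4.
Vout = (1.9 * 291e-6 * 8.0) / 4
Vout = 0.0044232 / 4 V
Vout = 0.0011058 V = 1.1058 mV

1.1058 mV


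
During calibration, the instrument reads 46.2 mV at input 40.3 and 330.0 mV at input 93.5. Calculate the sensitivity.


Sensitivity = (y2 - y1) / (x2 - x1).
S = (330.0 - 46.2) / (93.5 - 40.3)
S = 283.8 / 53.2
S = 5.3346 mV/unit

5.3346 mV/unit


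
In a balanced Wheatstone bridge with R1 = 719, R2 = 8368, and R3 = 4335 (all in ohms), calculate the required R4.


At balance: R1*R4 = R2*R3, so R4 = R2*R3/R1.
R4 = 8368 * 4335 / 719
R4 = 36275280 / 719
R4 = 50452.41 ohm

50452.41 ohm


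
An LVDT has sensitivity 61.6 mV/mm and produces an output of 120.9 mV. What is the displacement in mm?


Displacement = Vout / sensitivity.
d = 120.9 / 61.6
d = 1.963 mm

1.963 mm


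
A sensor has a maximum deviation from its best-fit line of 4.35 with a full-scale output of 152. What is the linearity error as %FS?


Linearity error = (max deviation / full scale) * 100%.
Linearity = (4.35 / 152) * 100
Linearity = 2.862 %FS

2.862 %FS


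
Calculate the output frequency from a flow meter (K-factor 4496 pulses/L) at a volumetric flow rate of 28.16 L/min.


Frequency = K * Q / 60 (converting L/min to L/s).
f = 4496 * 28.16 / 60
f = 126607.36 / 60
f = 2110.12 Hz

2110.12 Hz


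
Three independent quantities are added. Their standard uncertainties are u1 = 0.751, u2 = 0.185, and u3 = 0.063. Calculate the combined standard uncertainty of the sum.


For a sum of independent quantities, uc = sqrt(u1^2 + u2^2 + u3^2).
uc = sqrt(0.751^2 + 0.185^2 + 0.063^2)
uc = sqrt(0.564001 + 0.034225 + 0.003969)
uc = 0.776

0.776


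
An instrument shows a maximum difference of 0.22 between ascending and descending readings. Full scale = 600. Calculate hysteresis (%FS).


Hysteresis = (max difference / full scale) * 100%.
H = (0.22 / 600) * 100
H = 0.037 %FS

0.037 %FS


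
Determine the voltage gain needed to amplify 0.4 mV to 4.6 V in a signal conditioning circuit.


Gain = Vout / Vin (converting to same units).
G = 4.6 V / 0.4 mV
G = 4600.0 mV / 0.4 mV
G = 11500.0

11500.0


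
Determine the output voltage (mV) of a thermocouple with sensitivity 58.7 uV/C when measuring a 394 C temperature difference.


The thermocouple output V = sensitivity * dT.
V = 58.7 uV/C * 394 C
V = 23127.8 uV
V = 23.128 mV

23.128 mV


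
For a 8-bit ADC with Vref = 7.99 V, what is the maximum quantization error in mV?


The maximum quantization error is +/- LSB/2.
LSB = Vref / 2^n = 7.99 / 256 = 0.03121094 V
Max error = LSB / 2 = 0.03121094 / 2 = 0.01560547 V
Max error = 15.6055 mV

15.6055 mV


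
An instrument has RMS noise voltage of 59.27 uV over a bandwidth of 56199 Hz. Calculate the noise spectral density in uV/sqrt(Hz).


Noise spectral density = Vrms / sqrt(BW).
NSD = 59.27 / sqrt(56199)
NSD = 59.27 / 237.0633
NSD = 0.25 uV/sqrt(Hz)

0.25 uV/sqrt(Hz)


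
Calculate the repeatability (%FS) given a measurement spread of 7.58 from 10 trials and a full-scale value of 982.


Repeatability = (spread / full scale) * 100%.
R = (7.58 / 982) * 100
R = 0.772 %FS

0.772 %FS


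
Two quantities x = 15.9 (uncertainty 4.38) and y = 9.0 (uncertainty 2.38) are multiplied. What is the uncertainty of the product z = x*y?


For a product z = x*y, the relative uncertainty is:
uz/z = sqrt((ux/x)^2 + (uy/y)^2)
Relative uncertainties: ux/x = 4.38/15.9 = 0.275472
uy/y = 2.38/9.0 = 0.264444
z = 15.9 * 9.0 = 143.1
uz = 143.1 * sqrt(0.275472^2 + 0.264444^2) = 54.644

54.644


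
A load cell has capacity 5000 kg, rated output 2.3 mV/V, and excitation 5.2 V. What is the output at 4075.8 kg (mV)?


Vout = rated_output * Vex * (load / capacity).
Vout = 2.3 * 5.2 * (4075.8 / 5000)
Vout = 2.3 * 5.2 * 0.81516
Vout = 9.749 mV

9.749 mV


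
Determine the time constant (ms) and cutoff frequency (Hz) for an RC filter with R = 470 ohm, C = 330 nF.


Time constant: tau = R * C.
tau = 470 * 3.30e-07 = 0.0001551 s
tau = 0.1551 ms
Cutoff frequency: fc = 1 / (2*pi*R*C).
fc = 1 / (2*pi*0.0001551) = 1026.14 Hz

tau = 0.1551 ms, fc = 1026.14 Hz


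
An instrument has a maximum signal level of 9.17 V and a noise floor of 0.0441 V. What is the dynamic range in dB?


Dynamic range = 20 * log10(Vmax / Vnoise).
DR = 20 * log10(9.17 / 0.0441)
DR = 20 * log10(207.94)
DR = 46.36 dB

46.36 dB


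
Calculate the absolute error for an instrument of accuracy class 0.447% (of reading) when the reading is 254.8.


Absolute error = (accuracy% / 100) * reading.
Error = (0.447 / 100) * 254.8
Error = 0.00447 * 254.8
Error = 1.139

1.139


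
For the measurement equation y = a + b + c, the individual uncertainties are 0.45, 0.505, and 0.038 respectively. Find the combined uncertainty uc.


For a sum of independent quantities, uc = sqrt(u1^2 + u2^2 + u3^2).
uc = sqrt(0.45^2 + 0.505^2 + 0.038^2)
uc = sqrt(0.2025 + 0.255025 + 0.001444)
uc = 0.6775

0.6775


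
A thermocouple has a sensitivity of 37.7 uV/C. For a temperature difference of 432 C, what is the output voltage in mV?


The thermocouple output V = sensitivity * dT.
V = 37.7 uV/C * 432 C
V = 16286.4 uV
V = 16.286 mV

16.286 mV


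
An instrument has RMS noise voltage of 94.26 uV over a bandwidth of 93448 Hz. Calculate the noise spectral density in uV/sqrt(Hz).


Noise spectral density = Vrms / sqrt(BW).
NSD = 94.26 / sqrt(93448)
NSD = 94.26 / 305.6927
NSD = 0.3083 uV/sqrt(Hz)

0.3083 uV/sqrt(Hz)


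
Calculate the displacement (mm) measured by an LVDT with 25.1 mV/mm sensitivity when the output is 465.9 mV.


Displacement = Vout / sensitivity.
d = 465.9 / 25.1
d = 18.562 mm

18.562 mm


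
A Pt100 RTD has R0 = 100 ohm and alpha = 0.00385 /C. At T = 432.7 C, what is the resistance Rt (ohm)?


The RTD equation: Rt = R0 * (1 + alpha * T).
Rt = 100 * (1 + 0.00385 * 432.7)
Rt = 100 * (1 + 1.665895)
Rt = 100 * 2.665895
Rt = 266.589 ohm

266.589 ohm


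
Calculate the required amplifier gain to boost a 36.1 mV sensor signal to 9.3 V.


Gain = Vout / Vin (converting to same units).
G = 9.3 V / 36.1 mV
G = 9300.0 mV / 36.1 mV
G = 257.62

257.62


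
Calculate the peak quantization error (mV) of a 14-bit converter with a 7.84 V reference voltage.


The maximum quantization error is +/- LSB/2.
LSB = Vref / 2^n = 7.84 / 16384 = 0.00047852 V
Max error = LSB / 2 = 0.00047852 / 2 = 0.00023926 V
Max error = 0.2393 mV

0.2393 mV


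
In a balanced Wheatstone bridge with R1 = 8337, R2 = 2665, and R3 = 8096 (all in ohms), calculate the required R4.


At balance: R1*R4 = R2*R3, so R4 = R2*R3/R1.
R4 = 2665 * 8096 / 8337
R4 = 21575840 / 8337
R4 = 2587.96 ohm

2587.96 ohm


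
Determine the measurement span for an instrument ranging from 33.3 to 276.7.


Span = upper range - lower range.
Span = 276.7 - (33.3)
Span = 243.4

243.4


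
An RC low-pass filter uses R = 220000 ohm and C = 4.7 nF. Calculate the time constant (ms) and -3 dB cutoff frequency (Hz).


Time constant: tau = R * C.
tau = 220000 * 4.70e-09 = 0.001034 s
tau = 1.034 ms
Cutoff frequency: fc = 1 / (2*pi*R*C).
fc = 1 / (2*pi*0.001034) = 153.92 Hz

tau = 1.034 ms, fc = 153.92 Hz


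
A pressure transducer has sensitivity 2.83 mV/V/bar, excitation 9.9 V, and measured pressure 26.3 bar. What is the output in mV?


Output = sensitivity * Vex * P.
Vout = 2.83 * 9.9 * 26.3
Vout = 28.017 * 26.3
Vout = 736.85 mV

736.85 mV


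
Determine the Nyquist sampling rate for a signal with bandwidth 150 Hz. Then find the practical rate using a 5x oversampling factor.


By Nyquist theorem, fs_min = 2 * fmax.
fs_min = 2 * 150 = 300 Hz
Practical rate = 5 * fs_min = 5 * 300 = 1500 Hz

fs_min = 300 Hz, fs_practical = 1500 Hz


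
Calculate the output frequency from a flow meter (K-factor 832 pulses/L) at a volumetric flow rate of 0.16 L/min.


Frequency = K * Q / 60 (converting L/min to L/s).
f = 832 * 0.16 / 60
f = 133.12 / 60
f = 2.22 Hz

2.22 Hz


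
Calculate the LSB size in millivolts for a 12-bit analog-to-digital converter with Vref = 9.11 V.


The resolution (LSB) of an ADC is Vref / 2^n.
LSB = 9.11 / 2^12
LSB = 9.11 / 4096
LSB = 0.00222412 V = 2.22412109 mV

2.22412109 mV


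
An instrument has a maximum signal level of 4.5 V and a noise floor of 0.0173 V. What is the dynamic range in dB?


Dynamic range = 20 * log10(Vmax / Vnoise).
DR = 20 * log10(4.5 / 0.0173)
DR = 20 * log10(260.12)
DR = 48.3 dB

48.3 dB


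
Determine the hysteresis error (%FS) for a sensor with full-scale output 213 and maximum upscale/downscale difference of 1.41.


Hysteresis = (max difference / full scale) * 100%.
H = (1.41 / 213) * 100
H = 0.662 %FS

0.662 %FS


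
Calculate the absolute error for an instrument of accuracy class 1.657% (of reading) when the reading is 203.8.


Absolute error = (accuracy% / 100) * reading.
Error = (1.657 / 100) * 203.8
Error = 0.01657 * 203.8
Error = 3.377

3.377


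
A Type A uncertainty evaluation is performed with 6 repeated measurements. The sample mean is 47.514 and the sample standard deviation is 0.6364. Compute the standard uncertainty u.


The standard uncertainty for Type A evaluation is u = s / sqrt(n).
u = 0.6364 / sqrt(6)
u = 0.6364 / 2.4495
u = 0.2598

0.2598


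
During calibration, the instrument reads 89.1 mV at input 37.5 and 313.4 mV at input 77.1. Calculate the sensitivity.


Sensitivity = (y2 - y1) / (x2 - x1).
S = (313.4 - 89.1) / (77.1 - 37.5)
S = 224.3 / 39.6
S = 5.6641 mV/unit

5.6641 mV/unit


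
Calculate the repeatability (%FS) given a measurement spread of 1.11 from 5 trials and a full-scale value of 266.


Repeatability = (spread / full scale) * 100%.
R = (1.11 / 266) * 100
R = 0.417 %FS

0.417 %FS


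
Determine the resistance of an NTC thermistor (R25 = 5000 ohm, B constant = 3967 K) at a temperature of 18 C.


NTC thermistor equation: Rt = R25 * exp(B * (1/T - 1/T25)).
T in Kelvin: 291.15 K, T25 = 298.15 K
1/T - 1/T25 = 1/291.15 - 1/298.15 = 8.064e-05
B * (1/T - 1/T25) = 3967 * 8.064e-05 = 0.3199
Rt = 5000 * exp(0.3199) = 6884.9 ohm

6884.9 ohm


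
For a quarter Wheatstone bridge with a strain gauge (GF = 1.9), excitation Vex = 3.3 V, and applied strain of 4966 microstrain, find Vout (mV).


Quarter bridge output: Vout = (GF * epsilon * Vex) / 4.
Vout = (1.9 * 4966e-6 * 3.3) / 4
Vout = 0.03113682 / 4 V
Vout = 0.0077842 V = 7.7842 mV

7.7842 mV


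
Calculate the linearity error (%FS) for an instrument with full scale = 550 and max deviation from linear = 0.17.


Linearity error = (max deviation / full scale) * 100%.
Linearity = (0.17 / 550) * 100
Linearity = 0.031 %FS

0.031 %FS


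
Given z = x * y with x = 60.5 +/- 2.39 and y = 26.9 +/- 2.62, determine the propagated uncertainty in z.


For a product z = x*y, the relative uncertainty is:
uz/z = sqrt((ux/x)^2 + (uy/y)^2)
Relative uncertainties: ux/x = 2.39/60.5 = 0.039504
uy/y = 2.62/26.9 = 0.097398
z = 60.5 * 26.9 = 1627.4
uz = 1627.4 * sqrt(0.039504^2 + 0.097398^2) = 171.052

171.052


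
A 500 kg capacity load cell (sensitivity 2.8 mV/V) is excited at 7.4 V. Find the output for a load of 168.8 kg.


Vout = rated_output * Vex * (load / capacity).
Vout = 2.8 * 7.4 * (168.8 / 500)
Vout = 2.8 * 7.4 * 0.3376
Vout = 6.995 mV

6.995 mV


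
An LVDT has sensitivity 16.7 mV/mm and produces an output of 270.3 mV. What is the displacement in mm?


Displacement = Vout / sensitivity.
d = 270.3 / 16.7
d = 16.186 mm

16.186 mm


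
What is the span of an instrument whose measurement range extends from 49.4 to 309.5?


Span = upper range - lower range.
Span = 309.5 - (49.4)
Span = 260.1

260.1


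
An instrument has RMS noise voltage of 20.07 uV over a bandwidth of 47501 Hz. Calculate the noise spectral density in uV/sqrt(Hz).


Noise spectral density = Vrms / sqrt(BW).
NSD = 20.07 / sqrt(47501)
NSD = 20.07 / 217.9472
NSD = 0.0921 uV/sqrt(Hz)

0.0921 uV/sqrt(Hz)


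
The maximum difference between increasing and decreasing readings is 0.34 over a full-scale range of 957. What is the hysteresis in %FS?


Hysteresis = (max difference / full scale) * 100%.
H = (0.34 / 957) * 100
H = 0.036 %FS

0.036 %FS


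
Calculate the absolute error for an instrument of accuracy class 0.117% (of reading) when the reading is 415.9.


Absolute error = (accuracy% / 100) * reading.
Error = (0.117 / 100) * 415.9
Error = 0.00117 * 415.9
Error = 0.4866

0.4866
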